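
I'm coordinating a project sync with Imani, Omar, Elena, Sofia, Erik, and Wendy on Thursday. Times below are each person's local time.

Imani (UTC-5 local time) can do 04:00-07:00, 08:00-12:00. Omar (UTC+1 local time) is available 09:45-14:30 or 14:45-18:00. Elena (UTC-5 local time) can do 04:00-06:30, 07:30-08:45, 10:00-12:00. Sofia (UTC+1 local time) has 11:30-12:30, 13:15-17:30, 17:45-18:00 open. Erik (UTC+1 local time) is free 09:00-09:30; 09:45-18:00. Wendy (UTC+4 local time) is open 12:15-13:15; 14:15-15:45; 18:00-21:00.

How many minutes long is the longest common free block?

Imani in UTC: 09:00-12:00, 13:00-17:00 (add 5h to convert from UTC-5).
Omar in UTC: 08:45-13:30, 13:45-17:00 (subtract 1h to convert from UTC+1).
Elena in UTC: 09:00-11:30, 12:30-13:45, 15:00-17:00 (add 5h to convert from UTC-5).
Sofia in UTC: 10:30-11:30, 12:15-16:30, 16:45-17:00 (subtract 1h to convert from UTC+1).
Erik in UTC: 08:00-08:30, 08:45-17:00 (subtract 1h to convert from UTC+1).
Wendy in UTC: 08:15-09:15, 10:15-11:45, 14:00-17:00 (subtract 4h to convert from UTC+4).
Imani ∩ Omar: 09:00-12:00, 13:00-13:30, 13:45-17:00.
Imani ∩ Omar ∩ Elena: 09:00-11:30, 13:00-13:30, 15:00-17:00.
Imani ∩ Omar ∩ Elena ∩ Sofia: 10:30-11:30, 13:00-13:30, 15:00-16:30, 16:45-17:00.
Imani ∩ Omar ∩ Elena ∩ Sofia ∩ Erik: 10:30-11:30, 13:00-13:30, 15:00-16:30, 16:45-17:00.
Imani ∩ Omar ∩ Elena ∩ Sofia ∩ Erik ∩ Wendy: 10:30-11:30, 15:00-16:30, 16:45-17:00.
The longest is 15:00-16:30 at 90 minutes.

90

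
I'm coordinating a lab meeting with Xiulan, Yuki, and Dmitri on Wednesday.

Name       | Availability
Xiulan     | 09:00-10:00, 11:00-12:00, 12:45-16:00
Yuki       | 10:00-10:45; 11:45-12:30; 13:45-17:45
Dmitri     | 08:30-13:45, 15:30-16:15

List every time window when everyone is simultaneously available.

11:45-12:00, 15:30-16:00

Xiulan ∩ Yuki: 11:45-12:00, 13:45-16:00.
Xiulan ∩ Yuki ∩ Dmitri: 11:45-12:00, 15:30-16:00.
Those are the intersection windows.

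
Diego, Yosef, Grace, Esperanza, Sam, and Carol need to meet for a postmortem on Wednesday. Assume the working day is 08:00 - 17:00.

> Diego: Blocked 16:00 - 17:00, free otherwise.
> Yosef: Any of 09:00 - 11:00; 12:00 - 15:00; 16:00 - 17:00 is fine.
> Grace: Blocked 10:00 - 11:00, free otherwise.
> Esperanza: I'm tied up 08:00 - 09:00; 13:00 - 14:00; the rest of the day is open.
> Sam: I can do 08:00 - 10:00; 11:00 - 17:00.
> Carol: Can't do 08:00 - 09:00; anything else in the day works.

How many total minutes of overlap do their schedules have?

Diego free: 08:00-16:00 (invert busy blocks within the working day).
Yosef free: 09:00-11:00, 12:00-15:00, 16:00-17:00.
Grace free: 08:00-10:00, 11:00-17:00 (invert busy blocks within the working day).
Esperanza free: 09:00-13:00, 14:00-17:00 (invert busy blocks within the working day).
Sam free: 08:00-10:00, 11:00-17:00.
Carol free: 09:00-17:00 (invert busy blocks within the working day).
Diego ∩ Yosef: 09:00-11:00, 12:00-15:00.
Diego ∩ Yosef ∩ Grace: 09:00-10:00, 12:00-15:00.
Diego ∩ Yosef ∩ Grace ∩ Esperanza: 09:00-10:00, 12:00-13:00, 14:00-15:00.
Diego ∩ Yosef ∩ Grace ∩ Esperanza ∩ Sam: 09:00-10:00, 12:00-13:00, 14:00-15:00.
Diego ∩ Yosef ∩ Grace ∩ Esperanza ∩ Sam ∩ Carol: 09:00-10:00, 12:00-13:00, 14:00-15:00.
Those are the intersection windows.
Summing the common windows: 60 + 60 + 60 = 180 minutes.

180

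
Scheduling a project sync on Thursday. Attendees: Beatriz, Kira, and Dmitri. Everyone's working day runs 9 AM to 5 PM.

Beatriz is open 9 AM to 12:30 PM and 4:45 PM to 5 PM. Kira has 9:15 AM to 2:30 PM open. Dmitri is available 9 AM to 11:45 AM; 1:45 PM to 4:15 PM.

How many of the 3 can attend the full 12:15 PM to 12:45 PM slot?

Kira can make the full 12:15-12:45 slot — that's 1.

1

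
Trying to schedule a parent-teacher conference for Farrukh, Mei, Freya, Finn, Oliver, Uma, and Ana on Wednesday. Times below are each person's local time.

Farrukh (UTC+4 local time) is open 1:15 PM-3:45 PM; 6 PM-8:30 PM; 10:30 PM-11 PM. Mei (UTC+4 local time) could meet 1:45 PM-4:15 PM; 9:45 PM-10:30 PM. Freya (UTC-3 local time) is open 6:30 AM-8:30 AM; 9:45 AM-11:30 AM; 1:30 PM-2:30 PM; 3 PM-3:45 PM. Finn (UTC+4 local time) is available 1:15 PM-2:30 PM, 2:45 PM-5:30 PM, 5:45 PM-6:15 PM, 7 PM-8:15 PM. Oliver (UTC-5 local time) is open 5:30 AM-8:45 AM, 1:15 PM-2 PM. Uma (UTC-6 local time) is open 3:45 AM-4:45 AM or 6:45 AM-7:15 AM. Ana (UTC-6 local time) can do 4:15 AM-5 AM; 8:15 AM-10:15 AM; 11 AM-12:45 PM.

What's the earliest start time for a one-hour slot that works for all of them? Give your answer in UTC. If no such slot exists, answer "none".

Farrukh in UTC: 09:15-11:45, 14:00-16:30, 18:30-19:00 (subtract 4h to convert from UTC+4).
Mei in UTC: 09:45-12:15, 17:45-18:30 (subtract 4h to convert from UTC+4).
Freya in UTC: 09:30-11:30, 12:45-14:30, 16:30-17:30, 18:00-18:45 (add 3h to convert from UTC-3).
Finn in UTC: 09:15-10:30, 10:45-13:30, 13:45-14:15, 15:00-16:15 (subtract 4h to convert from UTC+4).
Oliver in UTC: 10:30-13:45, 18:15-19:00 (add 5h to convert from UTC-5).
Uma in UTC: 09:45-10:45, 12:45-13:15 (add 6h to convert from UTC-6).
Ana in UTC: 10:15-11:00, 14:15-16:15, 17:00-18:45 (add 6h to convert from UTC-6).
Farrukh ∩ Mei: 09:45-11:45.
Farrukh ∩ Mei ∩ Freya: 09:45-11:30.
Farrukh ∩ Mei ∩ Freya ∩ Finn: 09:45-10:30, 10:45-11:30.
Farrukh ∩ Mei ∩ Freya ∩ Finn ∩ Oliver: 10:45-11:30.
Farrukh ∩ Mei ∩ Freya ∩ Finn ∩ Oliver ∩ Uma: ∅.
Farrukh ∩ Mei ∩ Freya ∩ Finn ∩ Oliver ∩ Uma ∩ Ana: ∅.
There is no time when everyone is free.
No common window is at least 60 minutes long.

none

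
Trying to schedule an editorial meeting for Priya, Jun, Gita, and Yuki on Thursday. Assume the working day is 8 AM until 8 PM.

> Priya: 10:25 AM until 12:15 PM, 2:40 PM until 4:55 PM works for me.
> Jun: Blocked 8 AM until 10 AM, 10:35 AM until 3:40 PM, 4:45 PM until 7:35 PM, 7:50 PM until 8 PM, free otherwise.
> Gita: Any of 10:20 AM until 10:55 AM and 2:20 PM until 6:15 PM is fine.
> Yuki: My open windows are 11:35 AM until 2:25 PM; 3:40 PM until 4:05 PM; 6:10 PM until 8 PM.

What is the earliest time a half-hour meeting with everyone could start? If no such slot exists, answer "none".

Priya free: 10:25-12:15, 14:40-16:55.
Jun free: 10:00-10:35, 15:40-16:45, 19:35-19:50 (invert busy blocks within the working day).
Gita free: 10:20-10:55, 14:20-18:15.
Yuki free: 11:35-14:25, 15:40-16:05, 18:10-20:00.
Priya ∩ Jun: 10:25-10:35, 15:40-16:45.
Priya ∩ Jun ∩ Gita: 10:25-10:35, 15:40-16:45.
Priya ∩ Jun ∩ Gita ∩ Yuki: 15:40-16:05.
Those are the intersection windows.
No common window is at least 30 minutes long.

none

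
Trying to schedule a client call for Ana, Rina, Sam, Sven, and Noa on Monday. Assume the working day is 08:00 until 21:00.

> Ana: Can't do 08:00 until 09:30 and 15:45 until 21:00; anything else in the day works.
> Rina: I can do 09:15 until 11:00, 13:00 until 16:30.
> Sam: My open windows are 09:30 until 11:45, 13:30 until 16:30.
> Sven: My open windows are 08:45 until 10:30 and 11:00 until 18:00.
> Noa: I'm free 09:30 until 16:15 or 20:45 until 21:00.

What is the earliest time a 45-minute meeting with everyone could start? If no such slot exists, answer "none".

09:30

Ana free: 09:30-15:45 (invert busy blocks within the working day).
Rina free: 09:15-11:00, 13:00-16:30.
Sam free: 09:30-11:45, 13:30-16:30.
Sven free: 08:45-10:30, 11:00-18:00.
Noa free: 09:30-16:15, 20:45-21:00.
Ana ∩ Rina: 09:30-11:00, 13:00-15:45.
Ana ∩ Rina ∩ Sam: 09:30-11:00, 13:30-15:45.
Ana ∩ Rina ∩ Sam ∩ Sven: 09:30-10:30, 13:30-15:45.
Ana ∩ Rina ∩ Sam ∩ Sven ∩ Noa: 09:30-10:30, 13:30-15:45.
The first common window of at least 45 minutes is 09:30-10:30, so the earliest start is 09:30.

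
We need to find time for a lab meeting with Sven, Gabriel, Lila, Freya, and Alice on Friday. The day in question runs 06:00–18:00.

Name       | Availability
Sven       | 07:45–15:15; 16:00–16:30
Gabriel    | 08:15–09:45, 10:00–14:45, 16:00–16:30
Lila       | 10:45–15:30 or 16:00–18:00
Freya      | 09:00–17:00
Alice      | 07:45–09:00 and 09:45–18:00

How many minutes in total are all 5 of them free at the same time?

270

Sven ∩ Gabriel: 08:15-09:45, 10:00-14:45, 16:00-16:30.
Sven ∩ Gabriel ∩ Lila: 10:45-14:45, 16:00-16:30.
Sven ∩ Gabriel ∩ Lila ∩ Freya: 10:45-14:45, 16:00-16:30.
Sven ∩ Gabriel ∩ Lila ∩ Freya ∩ Alice: 10:45-14:45, 16:00-16:30.
So the common availability across everyone is 10:45-14:45, 16:00-16:30.
Summing the common windows: 240 + 30 = 270 minutes.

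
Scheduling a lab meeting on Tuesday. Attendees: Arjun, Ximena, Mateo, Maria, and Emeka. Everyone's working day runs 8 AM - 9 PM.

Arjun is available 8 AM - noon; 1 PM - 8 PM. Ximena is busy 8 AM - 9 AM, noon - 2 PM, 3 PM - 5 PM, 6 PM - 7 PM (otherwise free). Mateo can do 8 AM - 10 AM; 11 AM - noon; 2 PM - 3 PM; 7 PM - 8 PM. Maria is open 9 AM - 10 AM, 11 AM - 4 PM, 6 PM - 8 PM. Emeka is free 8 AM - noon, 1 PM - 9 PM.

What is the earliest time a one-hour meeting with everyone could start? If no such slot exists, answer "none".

09:00

Arjun free: 08:00-12:00, 13:00-20:00.
Ximena free: 09:00-12:00, 14:00-15:00, 17:00-18:00, 19:00-21:00 (invert busy blocks within the working day).
Mateo free: 08:00-10:00, 11:00-12:00, 14:00-15:00, 19:00-20:00.
Maria free: 09:00-10:00, 11:00-16:00, 18:00-20:00.
Emeka free: 08:00-12:00, 13:00-21:00.
Arjun ∩ Ximena: 09:00-12:00, 14:00-15:00, 17:00-18:00, 19:00-20:00.
Arjun ∩ Ximena ∩ Mateo: 09:00-10:00, 11:00-12:00, 14:00-15:00, 19:00-20:00.
Arjun ∩ Ximena ∩ Mateo ∩ Maria: 09:00-10:00, 11:00-12:00, 14:00-15:00, 19:00-20:00.
Arjun ∩ Ximena ∩ Mateo ∩ Maria ∩ Emeka: 09:00-10:00, 11:00-12:00, 14:00-15:00, 19:00-20:00.
The first common window of at least 60 minutes is 09:00-10:00, so the earliest start is 09:00.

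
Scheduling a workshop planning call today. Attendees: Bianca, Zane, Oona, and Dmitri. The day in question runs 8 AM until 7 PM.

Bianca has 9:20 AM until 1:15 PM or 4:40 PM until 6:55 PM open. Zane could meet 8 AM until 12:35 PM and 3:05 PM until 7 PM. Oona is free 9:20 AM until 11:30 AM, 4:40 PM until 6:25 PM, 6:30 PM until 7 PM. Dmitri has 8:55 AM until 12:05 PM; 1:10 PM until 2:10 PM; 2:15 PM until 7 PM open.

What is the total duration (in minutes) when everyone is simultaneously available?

260

Bianca ∩ Zane: 09:20-12:35, 16:40-18:55.
Bianca ∩ Zane ∩ Oona: 09:20-11:30, 16:40-18:25, 18:30-18:55.
Bianca ∩ Zane ∩ Oona ∩ Dmitri: 09:20-11:30, 16:40-18:25, 18:30-18:55.
Those are the intersection windows.
Summing the common windows: 130 + 105 + 25 = 260 minutes.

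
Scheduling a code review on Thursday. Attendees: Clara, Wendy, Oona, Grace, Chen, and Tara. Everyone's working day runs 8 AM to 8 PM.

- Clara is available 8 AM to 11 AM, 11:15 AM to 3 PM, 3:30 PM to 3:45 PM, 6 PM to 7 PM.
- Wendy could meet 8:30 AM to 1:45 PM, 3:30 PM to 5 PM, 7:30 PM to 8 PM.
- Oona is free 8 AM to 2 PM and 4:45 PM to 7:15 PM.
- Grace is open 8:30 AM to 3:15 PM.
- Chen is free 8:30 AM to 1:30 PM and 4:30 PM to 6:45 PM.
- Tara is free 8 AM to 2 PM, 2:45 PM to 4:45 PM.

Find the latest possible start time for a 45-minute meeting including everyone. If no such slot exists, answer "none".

Clara ∩ Wendy: 08:30-11:00, 11:15-13:45, 15:30-15:45.
Clara ∩ Wendy ∩ Oona: 08:30-11:00, 11:15-13:45.
Clara ∩ Wendy ∩ Oona ∩ Grace: 08:30-11:00, 11:15-13:45.
Clara ∩ Wendy ∩ Oona ∩ Grace ∩ Chen: 08:30-11:00, 11:15-13:30.
Clara ∩ Wendy ∩ Oona ∩ Grace ∩ Chen ∩ Tara: 08:30-11:00, 11:15-13:30.
The last common window of at least 45 minutes is 11:15-13:30; a 45-minute meeting can start as late as 12:45 and still end by 13:30.

12:45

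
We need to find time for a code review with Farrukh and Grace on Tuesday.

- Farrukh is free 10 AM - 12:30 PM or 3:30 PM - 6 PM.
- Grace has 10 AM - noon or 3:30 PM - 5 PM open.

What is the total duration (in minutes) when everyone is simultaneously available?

Farrukh ∩ Grace: 10:00-12:00, 15:30-17:00.
Those are the intersection windows.
Summing the common windows: 120 + 90 = 210 minutes.

210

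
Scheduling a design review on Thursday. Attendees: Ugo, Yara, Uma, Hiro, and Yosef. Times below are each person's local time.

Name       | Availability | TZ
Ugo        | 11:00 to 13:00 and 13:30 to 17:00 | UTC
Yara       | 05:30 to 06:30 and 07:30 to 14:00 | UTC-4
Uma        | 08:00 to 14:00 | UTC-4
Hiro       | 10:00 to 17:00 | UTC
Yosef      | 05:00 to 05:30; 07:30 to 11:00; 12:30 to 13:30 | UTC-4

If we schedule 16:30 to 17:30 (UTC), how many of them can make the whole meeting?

Ugo in UTC: 11:00-13:00, 13:30-17:00.
Yara in UTC: 09:30-10:30, 11:30-18:00 (add 4h to convert from UTC-4).
Uma in UTC: 12:00-18:00 (add 4h to convert from UTC-4).
Hiro in UTC: 10:00-17:00.
Yosef in UTC: 09:00-09:30, 11:30-15:00, 16:30-17:30 (add 4h to convert from UTC-4).
Yara, Uma, and Yosef can make the full 16:30-17:30 slot — that's 3.

3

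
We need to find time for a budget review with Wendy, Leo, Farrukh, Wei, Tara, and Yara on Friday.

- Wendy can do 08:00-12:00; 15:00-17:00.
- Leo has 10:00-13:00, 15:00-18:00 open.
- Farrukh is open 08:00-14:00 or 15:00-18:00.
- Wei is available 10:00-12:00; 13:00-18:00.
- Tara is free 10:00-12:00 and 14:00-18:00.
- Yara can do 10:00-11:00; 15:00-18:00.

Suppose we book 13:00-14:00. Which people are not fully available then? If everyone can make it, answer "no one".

Leo, Tara, Wendy, Yara

Wendy: not fully free for 13:00-14:00. Leo: not fully free for 13:00-14:00. Farrukh: free for 13:00-14:00. Wei: free for 13:00-14:00. Tara: not fully free for 13:00-14:00. Yara: not fully free for 13:00-14:00.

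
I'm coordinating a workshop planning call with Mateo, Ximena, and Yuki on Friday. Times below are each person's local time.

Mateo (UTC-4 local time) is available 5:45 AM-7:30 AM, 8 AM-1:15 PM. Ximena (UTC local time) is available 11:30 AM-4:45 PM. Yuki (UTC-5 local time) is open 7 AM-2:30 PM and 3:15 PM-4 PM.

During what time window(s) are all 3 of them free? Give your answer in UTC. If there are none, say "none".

Mateo in UTC: 09:45-11:30, 12:00-17:15 (add 4h to convert from UTC-4).
Ximena in UTC: 11:30-16:45.
Yuki in UTC: 12:00-19:30, 20:15-21:00 (add 5h to convert from UTC-5).
Mateo ∩ Ximena: 12:00-16:45.
Mateo ∩ Ximena ∩ Yuki: 12:00-16:45.

12:00-16:45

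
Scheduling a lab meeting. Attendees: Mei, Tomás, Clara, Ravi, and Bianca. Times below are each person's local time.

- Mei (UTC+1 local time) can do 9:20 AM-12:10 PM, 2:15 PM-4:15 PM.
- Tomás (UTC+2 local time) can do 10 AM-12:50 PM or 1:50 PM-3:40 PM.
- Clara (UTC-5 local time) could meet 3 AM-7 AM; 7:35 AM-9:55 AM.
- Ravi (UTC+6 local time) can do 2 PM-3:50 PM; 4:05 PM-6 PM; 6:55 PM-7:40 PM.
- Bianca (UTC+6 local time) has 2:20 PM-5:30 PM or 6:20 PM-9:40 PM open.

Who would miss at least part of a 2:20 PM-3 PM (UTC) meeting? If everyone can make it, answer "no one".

Mei in UTC: 08:20-11:10, 13:15-15:15 (subtract 1h to convert from UTC+1).
Tomás in UTC: 08:00-10:50, 11:50-13:40 (subtract 2h to convert from UTC+2).
Clara in UTC: 08:00-12:00, 12:35-14:55 (add 5h to convert from UTC-5).
Ravi in UTC: 08:00-09:50, 10:05-12:00, 12:55-13:40 (subtract 6h to convert from UTC+6).
Bianca in UTC: 08:20-11:30, 12:20-15:40 (subtract 6h to convert from UTC+6).
Mei: free for 14:20-15:00. Tomás: not fully free for 14:20-15:00. Clara: not fully free for 14:20-15:00. Ravi: not fully free for 14:20-15:00. Bianca: free for 14:20-15:00.

Clara, Ravi, Tomás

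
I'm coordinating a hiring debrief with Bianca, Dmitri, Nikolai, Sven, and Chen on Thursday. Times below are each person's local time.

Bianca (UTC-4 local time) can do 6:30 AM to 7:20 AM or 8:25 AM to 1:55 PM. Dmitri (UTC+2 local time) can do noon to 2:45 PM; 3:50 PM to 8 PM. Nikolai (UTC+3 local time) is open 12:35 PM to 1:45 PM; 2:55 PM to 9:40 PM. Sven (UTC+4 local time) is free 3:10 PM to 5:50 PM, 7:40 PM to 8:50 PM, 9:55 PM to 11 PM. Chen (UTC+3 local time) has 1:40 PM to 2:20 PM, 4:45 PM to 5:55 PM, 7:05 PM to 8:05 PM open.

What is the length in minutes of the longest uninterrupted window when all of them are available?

Bianca in UTC: 10:30-11:20, 12:25-17:55 (add 4h to convert from UTC-4).
Dmitri in UTC: 10:00-12:45, 13:50-18:00 (subtract 2h to convert from UTC+2).
Nikolai in UTC: 09:35-10:45, 11:55-18:40 (subtract 3h to convert from UTC+3).
Sven in UTC: 11:10-13:50, 15:40-16:50, 17:55-19:00 (subtract 4h to convert from UTC+4).
Chen in UTC: 10:40-11:20, 13:45-14:55, 16:05-17:05 (subtract 3h to convert from UTC+3).
Bianca ∩ Dmitri: 10:30-11:20, 12:25-12:45, 13:50-17:55.
Bianca ∩ Dmitri ∩ Nikolai: 10:30-10:45, 12:25-12:45, 13:50-17:55.
Bianca ∩ Dmitri ∩ Nikolai ∩ Sven: 12:25-12:45, 15:40-16:50.
Bianca ∩ Dmitri ∩ Nikolai ∩ Sven ∩ Chen: 16:05-16:50.
The longest is 16:05-16:50 at 45 minutes.

45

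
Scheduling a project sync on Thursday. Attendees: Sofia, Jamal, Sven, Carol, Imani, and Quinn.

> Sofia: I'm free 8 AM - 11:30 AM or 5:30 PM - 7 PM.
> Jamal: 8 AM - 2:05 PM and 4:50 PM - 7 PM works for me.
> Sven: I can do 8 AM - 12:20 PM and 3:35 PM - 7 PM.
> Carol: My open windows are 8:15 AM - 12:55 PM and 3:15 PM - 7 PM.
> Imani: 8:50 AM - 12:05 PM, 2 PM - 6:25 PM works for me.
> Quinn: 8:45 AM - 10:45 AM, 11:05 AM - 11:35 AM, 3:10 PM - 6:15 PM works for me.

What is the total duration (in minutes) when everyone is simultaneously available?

185

Sofia ∩ Jamal: 08:00-11:30, 17:30-19:00.
Sofia ∩ Jamal ∩ Sven: 08:00-11:30, 17:30-19:00.
Sofia ∩ Jamal ∩ Sven ∩ Carol: 08:15-11:30, 17:30-19:00.
Sofia ∩ Jamal ∩ Sven ∩ Carol ∩ Imani: 08:50-11:30, 17:30-18:25.
Sofia ∩ Jamal ∩ Sven ∩ Carol ∩ Imani ∩ Quinn: 08:50-10:45, 11:05-11:30, 17:30-18:15.
Those are the intersection windows.
Summing the common windows: 115 + 25 + 45 = 185 minutes.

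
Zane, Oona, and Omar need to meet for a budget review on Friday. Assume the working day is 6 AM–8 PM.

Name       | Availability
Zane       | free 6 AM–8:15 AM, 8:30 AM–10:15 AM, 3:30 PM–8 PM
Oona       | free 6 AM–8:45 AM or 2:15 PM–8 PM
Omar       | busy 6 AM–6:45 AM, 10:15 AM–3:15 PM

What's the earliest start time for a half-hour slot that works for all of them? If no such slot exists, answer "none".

Zane free: 06:00-08:15, 08:30-10:15, 15:30-20:00.
Oona free: 06:00-08:45, 14:15-20:00.
Omar free: 06:45-10:15, 15:15-20:00 (invert busy blocks within the working day).
Zane ∩ Oona: 06:00-08:15, 08:30-08:45, 15:30-20:00.
Zane ∩ Oona ∩ Omar: 06:45-08:15, 08:30-08:45, 15:30-20:00.
So the common availability across everyone is 06:45-08:15, 08:30-08:45, 15:30-20:00.
The first common window of at least 30 minutes is 06:45-08:15, so the earliest start is 06:45.

06:45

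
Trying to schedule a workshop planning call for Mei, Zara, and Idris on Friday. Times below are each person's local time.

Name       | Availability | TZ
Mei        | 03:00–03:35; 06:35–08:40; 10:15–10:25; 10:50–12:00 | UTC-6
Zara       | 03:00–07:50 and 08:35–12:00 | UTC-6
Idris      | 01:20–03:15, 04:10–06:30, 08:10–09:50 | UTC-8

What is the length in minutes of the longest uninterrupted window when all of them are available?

75

Mei in UTC: 09:00-09:35, 12:35-14:40, 16:15-16:25, 16:50-18:00 (add 6h to convert from UTC-6).
Zara in UTC: 09:00-13:50, 14:35-18:00 (add 6h to convert from UTC-6).
Idris in UTC: 09:20-11:15, 12:10-14:30, 16:10-17:50 (add 8h to convert from UTC-8).
Mei ∩ Zara: 09:00-09:35, 12:35-13:50, 14:35-14:40, 16:15-16:25, 16:50-18:00.
Mei ∩ Zara ∩ Idris: 09:20-09:35, 12:35-13:50, 16:15-16:25, 16:50-17:50.
The longest is 12:35-13:50 at 75 minutes.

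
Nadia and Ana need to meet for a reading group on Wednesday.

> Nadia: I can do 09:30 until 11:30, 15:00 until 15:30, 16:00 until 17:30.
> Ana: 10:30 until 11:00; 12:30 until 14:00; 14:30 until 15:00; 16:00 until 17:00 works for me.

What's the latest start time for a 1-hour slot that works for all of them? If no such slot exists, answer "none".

Nadia ∩ Ana: 10:30-11:00, 16:00-17:00.
Those are the intersection windows.
The last common window of at least 60 minutes is 16:00-17:00; a 60-minute meeting can start as late as 16:00 and still end by 17:00.

16:00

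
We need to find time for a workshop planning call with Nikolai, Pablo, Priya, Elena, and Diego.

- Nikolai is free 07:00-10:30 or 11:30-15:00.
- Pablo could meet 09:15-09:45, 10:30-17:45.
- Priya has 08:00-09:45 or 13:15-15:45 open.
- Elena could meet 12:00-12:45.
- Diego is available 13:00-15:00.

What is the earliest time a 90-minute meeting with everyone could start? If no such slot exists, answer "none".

none

Nikolai ∩ Pablo: 09:15-09:45, 11:30-15:00.
Nikolai ∩ Pablo ∩ Priya: 09:15-09:45, 13:15-15:00.
Nikolai ∩ Pablo ∩ Priya ∩ Elena: ∅.
Nikolai ∩ Pablo ∩ Priya ∩ Elena ∩ Diego: ∅.
There is no time when everyone is free.
No common window is at least 90 minutes long.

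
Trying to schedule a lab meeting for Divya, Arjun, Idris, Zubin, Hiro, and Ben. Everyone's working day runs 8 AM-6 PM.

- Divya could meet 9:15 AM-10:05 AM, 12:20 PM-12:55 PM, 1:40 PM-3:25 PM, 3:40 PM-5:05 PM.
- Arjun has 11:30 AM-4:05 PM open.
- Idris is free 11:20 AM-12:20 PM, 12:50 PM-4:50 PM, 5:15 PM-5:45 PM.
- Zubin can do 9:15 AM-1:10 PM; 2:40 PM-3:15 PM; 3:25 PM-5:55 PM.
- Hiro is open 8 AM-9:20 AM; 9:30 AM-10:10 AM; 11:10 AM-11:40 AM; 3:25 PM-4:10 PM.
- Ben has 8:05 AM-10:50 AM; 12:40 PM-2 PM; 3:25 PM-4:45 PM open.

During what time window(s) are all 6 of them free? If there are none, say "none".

Divya ∩ Arjun: 12:20-12:55, 13:40-15:25, 15:40-16:05.
Divya ∩ Arjun ∩ Idris: 12:50-12:55, 13:40-15:25, 15:40-16:05.
Divya ∩ Arjun ∩ Idris ∩ Zubin: 12:50-12:55, 14:40-15:15, 15:40-16:05.
Divya ∩ Arjun ∩ Idris ∩ Zubin ∩ Hiro: 15:40-16:05.
Divya ∩ Arjun ∩ Idris ∩ Zubin ∩ Hiro ∩ Ben: 15:40-16:05.

15:40-16:05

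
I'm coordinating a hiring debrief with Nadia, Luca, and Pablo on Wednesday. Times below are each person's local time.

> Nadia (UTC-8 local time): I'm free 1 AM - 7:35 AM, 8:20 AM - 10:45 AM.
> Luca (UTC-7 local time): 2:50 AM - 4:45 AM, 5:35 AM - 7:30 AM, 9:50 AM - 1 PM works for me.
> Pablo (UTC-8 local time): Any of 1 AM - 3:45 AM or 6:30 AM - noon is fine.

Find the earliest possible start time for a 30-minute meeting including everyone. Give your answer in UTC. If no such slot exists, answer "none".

09:50

Nadia in UTC: 09:00-15:35, 16:20-18:45 (add 8h to convert from UTC-8).
Luca in UTC: 09:50-11:45, 12:35-14:30, 16:50-20:00 (add 7h to convert from UTC-7).
Pablo in UTC: 09:00-11:45, 14:30-20:00 (add 8h to convert from UTC-8).
Nadia ∩ Luca: 09:50-11:45, 12:35-14:30, 16:50-18:45.
Nadia ∩ Luca ∩ Pablo: 09:50-11:45, 16:50-18:45.
The first common window of at least 30 minutes is 09:50-11:45, so the earliest start is 09:50.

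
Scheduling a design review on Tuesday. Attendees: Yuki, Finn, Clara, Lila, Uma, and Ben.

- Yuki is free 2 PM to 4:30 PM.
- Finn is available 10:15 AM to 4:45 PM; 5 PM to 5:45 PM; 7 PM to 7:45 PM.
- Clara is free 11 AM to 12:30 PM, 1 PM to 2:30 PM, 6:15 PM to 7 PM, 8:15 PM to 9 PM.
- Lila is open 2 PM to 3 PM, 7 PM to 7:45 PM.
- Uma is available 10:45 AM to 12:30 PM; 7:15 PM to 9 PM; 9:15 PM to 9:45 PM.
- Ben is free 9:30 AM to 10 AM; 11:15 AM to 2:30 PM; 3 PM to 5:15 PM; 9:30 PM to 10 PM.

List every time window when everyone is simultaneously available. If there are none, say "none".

Yuki ∩ Finn: 14:00-16:30.
Yuki ∩ Finn ∩ Clara: 14:00-14:30.
Yuki ∩ Finn ∩ Clara ∩ Lila: 14:00-14:30.
Yuki ∩ Finn ∩ Clara ∩ Lila ∩ Uma: ∅.
Yuki ∩ Finn ∩ Clara ∩ Lila ∩ Uma ∩ Ben: ∅.
There is no time when everyone is free.

none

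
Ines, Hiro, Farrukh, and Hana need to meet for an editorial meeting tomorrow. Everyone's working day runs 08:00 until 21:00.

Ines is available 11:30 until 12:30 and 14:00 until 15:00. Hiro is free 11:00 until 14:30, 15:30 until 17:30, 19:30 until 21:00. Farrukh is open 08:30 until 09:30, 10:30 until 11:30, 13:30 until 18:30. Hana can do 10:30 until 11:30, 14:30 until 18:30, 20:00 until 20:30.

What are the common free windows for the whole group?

Ines ∩ Hiro: 11:30-12:30, 14:00-14:30.
Ines ∩ Hiro ∩ Farrukh: 14:00-14:30.
Ines ∩ Hiro ∩ Farrukh ∩ Hana: ∅.
There is no time when everyone is free.

none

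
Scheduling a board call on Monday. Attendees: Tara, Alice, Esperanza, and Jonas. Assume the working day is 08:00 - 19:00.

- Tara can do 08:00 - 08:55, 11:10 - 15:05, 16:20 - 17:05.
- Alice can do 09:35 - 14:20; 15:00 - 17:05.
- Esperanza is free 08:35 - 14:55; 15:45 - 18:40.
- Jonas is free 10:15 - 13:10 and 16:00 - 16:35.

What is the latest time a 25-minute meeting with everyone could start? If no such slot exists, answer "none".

Tara ∩ Alice: 11:10-14:20, 15:00-15:05, 16:20-17:05.
Tara ∩ Alice ∩ Esperanza: 11:10-14:20, 16:20-17:05.
Tara ∩ Alice ∩ Esperanza ∩ Jonas: 11:10-13:10, 16:20-16:35.
The last common window of at least 25 minutes is 11:10-13:10; a 25-minute meeting can start as late as 12:45 and still end by 13:10.

12:45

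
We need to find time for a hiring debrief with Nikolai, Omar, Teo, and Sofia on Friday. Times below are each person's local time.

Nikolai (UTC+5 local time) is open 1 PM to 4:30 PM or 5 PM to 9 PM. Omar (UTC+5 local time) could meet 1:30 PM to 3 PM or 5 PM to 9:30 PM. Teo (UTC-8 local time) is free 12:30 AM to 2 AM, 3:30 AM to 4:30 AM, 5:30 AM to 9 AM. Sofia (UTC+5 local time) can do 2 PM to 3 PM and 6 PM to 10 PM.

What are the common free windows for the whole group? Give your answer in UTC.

09:00-10:00, 13:30-16:00

Nikolai in UTC: 08:00-11:30, 12:00-16:00 (subtract 5h to convert from UTC+5).
Omar in UTC: 08:30-10:00, 12:00-16:30 (subtract 5h to convert from UTC+5).
Teo in UTC: 08:30-10:00, 11:30-12:30, 13:30-17:00 (add 8h to convert from UTC-8).
Sofia in UTC: 09:00-10:00, 13:00-17:00 (subtract 5h to convert from UTC+5).
Nikolai ∩ Omar: 08:30-10:00, 12:00-16:00.
Nikolai ∩ Omar ∩ Teo: 08:30-10:00, 12:00-12:30, 13:30-16:00.
Nikolai ∩ Omar ∩ Teo ∩ Sofia: 09:00-10:00, 13:30-16:00.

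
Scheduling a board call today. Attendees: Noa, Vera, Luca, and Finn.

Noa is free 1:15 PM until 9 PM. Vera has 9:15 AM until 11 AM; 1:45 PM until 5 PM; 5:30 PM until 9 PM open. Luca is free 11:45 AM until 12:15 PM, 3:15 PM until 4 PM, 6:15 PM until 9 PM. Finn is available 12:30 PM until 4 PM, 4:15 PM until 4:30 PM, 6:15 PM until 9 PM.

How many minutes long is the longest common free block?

Noa ∩ Vera: 13:45-17:00, 17:30-21:00.
Noa ∩ Vera ∩ Luca: 15:15-16:00, 18:15-21:00.
Noa ∩ Vera ∩ Luca ∩ Finn: 15:15-16:00, 18:15-21:00.
Those are the intersection windows.
The longest is 18:15-21:00 at 165 minutes.

165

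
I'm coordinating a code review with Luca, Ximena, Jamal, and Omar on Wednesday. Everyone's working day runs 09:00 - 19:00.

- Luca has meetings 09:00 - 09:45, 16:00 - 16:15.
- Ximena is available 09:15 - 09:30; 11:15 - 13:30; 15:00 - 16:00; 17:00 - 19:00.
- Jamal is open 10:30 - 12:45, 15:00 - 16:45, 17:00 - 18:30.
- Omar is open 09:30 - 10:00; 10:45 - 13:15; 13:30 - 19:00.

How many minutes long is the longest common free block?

90

Luca free: 09:45-16:00, 16:15-19:00 (invert busy blocks within the working day).
Ximena free: 09:15-09:30, 11:15-13:30, 15:00-16:00, 17:00-19:00.
Jamal free: 10:30-12:45, 15:00-16:45, 17:00-18:30.
Omar free: 09:30-10:00, 10:45-13:15, 13:30-19:00.
Luca ∩ Ximena: 11:15-13:30, 15:00-16:00, 17:00-19:00.
Luca ∩ Ximena ∩ Jamal: 11:15-12:45, 15:00-16:00, 17:00-18:30.
Luca ∩ Ximena ∩ Jamal ∩ Omar: 11:15-12:45, 15:00-16:00, 17:00-18:30.
The longest is 11:15-12:45 at 90 minutes.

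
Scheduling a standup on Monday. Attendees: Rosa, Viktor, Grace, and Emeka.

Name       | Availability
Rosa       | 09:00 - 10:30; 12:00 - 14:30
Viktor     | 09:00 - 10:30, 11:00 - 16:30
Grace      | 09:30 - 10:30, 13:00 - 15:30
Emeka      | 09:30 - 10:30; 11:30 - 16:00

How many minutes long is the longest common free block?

90

Rosa ∩ Viktor: 09:00-10:30, 12:00-14:30.
Rosa ∩ Viktor ∩ Grace: 09:30-10:30, 13:00-14:30.
Rosa ∩ Viktor ∩ Grace ∩ Emeka: 09:30-10:30, 13:00-14:30.
The longest is 13:00-14:30 at 90 minutes.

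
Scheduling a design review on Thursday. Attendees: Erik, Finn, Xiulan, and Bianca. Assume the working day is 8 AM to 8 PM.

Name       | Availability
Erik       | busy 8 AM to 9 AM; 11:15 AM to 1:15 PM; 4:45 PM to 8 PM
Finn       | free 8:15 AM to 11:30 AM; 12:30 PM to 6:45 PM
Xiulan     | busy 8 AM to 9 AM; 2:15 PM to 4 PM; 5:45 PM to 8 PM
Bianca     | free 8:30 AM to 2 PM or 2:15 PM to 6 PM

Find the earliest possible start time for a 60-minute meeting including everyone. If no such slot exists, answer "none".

Erik free: 09:00-11:15, 13:15-16:45 (invert busy blocks within the working day).
Finn free: 08:15-11:30, 12:30-18:45.
Xiulan free: 09:00-14:15, 16:00-17:45 (invert busy blocks within the working day).
Bianca free: 08:30-14:00, 14:15-18:00.
Erik ∩ Finn: 09:00-11:15, 13:15-16:45.
Erik ∩ Finn ∩ Xiulan: 09:00-11:15, 13:15-14:15, 16:00-16:45.
Erik ∩ Finn ∩ Xiulan ∩ Bianca: 09:00-11:15, 13:15-14:00, 16:00-16:45.
The first common window of at least 60 minutes is 09:00-11:15, so the earliest start is 09:00.

09:00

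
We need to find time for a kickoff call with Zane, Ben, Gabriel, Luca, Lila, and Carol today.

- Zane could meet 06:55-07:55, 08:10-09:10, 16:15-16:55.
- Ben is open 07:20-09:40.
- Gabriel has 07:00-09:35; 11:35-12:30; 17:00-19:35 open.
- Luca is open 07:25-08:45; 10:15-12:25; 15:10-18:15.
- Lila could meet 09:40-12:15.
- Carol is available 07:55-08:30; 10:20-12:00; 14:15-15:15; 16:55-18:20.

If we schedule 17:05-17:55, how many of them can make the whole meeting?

Gabriel, Luca, and Carol can make the full 17:05-17:55 slot — that's 3.

3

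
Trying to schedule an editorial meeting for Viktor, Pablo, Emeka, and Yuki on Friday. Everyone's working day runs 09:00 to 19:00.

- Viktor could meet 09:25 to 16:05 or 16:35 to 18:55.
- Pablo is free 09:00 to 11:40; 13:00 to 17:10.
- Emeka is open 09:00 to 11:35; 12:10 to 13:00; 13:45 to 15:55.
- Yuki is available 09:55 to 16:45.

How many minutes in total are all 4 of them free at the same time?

Viktor ∩ Pablo: 09:25-11:40, 13:00-16:05, 16:35-17:10.
Viktor ∩ Pablo ∩ Emeka: 09:25-11:35, 13:45-15:55.
Viktor ∩ Pablo ∩ Emeka ∩ Yuki: 09:55-11:35, 13:45-15:55.
Those are the intersection windows.
Summing the common windows: 100 + 130 = 230 minutes.

230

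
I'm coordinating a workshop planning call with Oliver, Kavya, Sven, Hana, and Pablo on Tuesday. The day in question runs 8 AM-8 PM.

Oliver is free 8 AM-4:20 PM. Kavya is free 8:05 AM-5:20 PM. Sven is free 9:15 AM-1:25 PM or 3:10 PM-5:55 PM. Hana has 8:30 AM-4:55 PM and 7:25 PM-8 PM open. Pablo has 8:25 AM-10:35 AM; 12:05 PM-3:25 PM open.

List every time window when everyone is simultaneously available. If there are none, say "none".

09:15-10:35, 12:05-13:25, 15:10-15:25

Oliver ∩ Kavya: 08:05-16:20.
Oliver ∩ Kavya ∩ Sven: 09:15-13:25, 15:10-16:20.
Oliver ∩ Kavya ∩ Sven ∩ Hana: 09:15-13:25, 15:10-16:20.
Oliver ∩ Kavya ∩ Sven ∩ Hana ∩ Pablo: 09:15-10:35, 12:05-13:25, 15:10-15:25.
Those are the intersection windows.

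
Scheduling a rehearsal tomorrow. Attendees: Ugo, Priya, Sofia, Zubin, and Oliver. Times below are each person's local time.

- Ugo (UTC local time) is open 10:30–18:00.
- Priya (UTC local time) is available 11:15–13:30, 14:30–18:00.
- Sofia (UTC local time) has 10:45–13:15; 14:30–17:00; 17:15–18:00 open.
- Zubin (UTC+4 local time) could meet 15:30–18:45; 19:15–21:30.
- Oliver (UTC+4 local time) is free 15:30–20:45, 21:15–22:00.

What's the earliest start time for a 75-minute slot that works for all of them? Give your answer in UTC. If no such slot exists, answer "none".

Ugo in UTC: 10:30-18:00.
Priya in UTC: 11:15-13:30, 14:30-18:00.
Sofia in UTC: 10:45-13:15, 14:30-17:00, 17:15-18:00.
Zubin in UTC: 11:30-14:45, 15:15-17:30 (subtract 4h to convert from UTC+4).
Oliver in UTC: 11:30-16:45, 17:15-18:00 (subtract 4h to convert from UTC+4).
Ugo ∩ Priya: 11:15-13:30, 14:30-18:00.
Ugo ∩ Priya ∩ Sofia: 11:15-13:15, 14:30-17:00, 17:15-18:00.
Ugo ∩ Priya ∩ Sofia ∩ Zubin: 11:30-13:15, 14:30-14:45, 15:15-17:00, 17:15-17:30.
Ugo ∩ Priya ∩ Sofia ∩ Zubin ∩ Oliver: 11:30-13:15, 14:30-14:45, 15:15-16:45, 17:15-17:30.
Those are the intersection windows.
The first common window of at least 75 minutes is 11:30-13:15, so the earliest start is 11:30.

11:30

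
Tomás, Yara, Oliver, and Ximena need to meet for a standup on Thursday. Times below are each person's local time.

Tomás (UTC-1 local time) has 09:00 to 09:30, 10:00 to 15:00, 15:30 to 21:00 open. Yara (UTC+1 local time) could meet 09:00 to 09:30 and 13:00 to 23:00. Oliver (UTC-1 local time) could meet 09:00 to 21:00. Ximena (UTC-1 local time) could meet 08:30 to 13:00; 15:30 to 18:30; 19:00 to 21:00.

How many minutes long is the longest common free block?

180

Tomás in UTC: 10:00-10:30, 11:00-16:00, 16:30-22:00 (add 1h to convert from UTC-1).
Yara in UTC: 08:00-08:30, 12:00-22:00 (subtract 1h to convert from UTC+1).
Oliver in UTC: 10:00-22:00 (add 1h to convert from UTC-1).
Ximena in UTC: 09:30-14:00, 16:30-19:30, 20:00-22:00 (add 1h to convert from UTC-1).
Tomás ∩ Yara: 12:00-16:00, 16:30-22:00.
Tomás ∩ Yara ∩ Oliver: 12:00-16:00, 16:30-22:00.
Tomás ∩ Yara ∩ Oliver ∩ Ximena: 12:00-14:00, 16:30-19:30, 20:00-22:00.
So the common availability across everyone is 12:00-14:00, 16:30-19:30, 20:00-22:00.
The longest is 16:30-19:30 at 180 minutes.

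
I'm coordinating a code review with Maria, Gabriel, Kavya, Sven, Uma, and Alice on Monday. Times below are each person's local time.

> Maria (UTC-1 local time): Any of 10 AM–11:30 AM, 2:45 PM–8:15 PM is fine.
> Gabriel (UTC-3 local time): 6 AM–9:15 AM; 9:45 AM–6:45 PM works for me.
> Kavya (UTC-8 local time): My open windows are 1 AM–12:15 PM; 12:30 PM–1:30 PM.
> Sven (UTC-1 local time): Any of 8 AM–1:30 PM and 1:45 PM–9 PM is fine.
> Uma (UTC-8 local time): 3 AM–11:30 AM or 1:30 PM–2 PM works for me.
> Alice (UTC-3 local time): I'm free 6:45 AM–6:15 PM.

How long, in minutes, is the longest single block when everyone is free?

225

Maria in UTC: 11:00-12:30, 15:45-21:15 (add 1h to convert from UTC-1).
Gabriel in UTC: 09:00-12:15, 12:45-21:45 (add 3h to convert from UTC-3).
Kavya in UTC: 09:00-20:15, 20:30-21:30 (add 8h to convert from UTC-8).
Sven in UTC: 09:00-14:30, 14:45-22:00 (add 1h to convert from UTC-1).
Uma in UTC: 11:00-19:30, 21:30-22:00 (add 8h to convert from UTC-8).
Alice in UTC: 09:45-21:15 (add 3h to convert from UTC-3).
Maria ∩ Gabriel: 11:00-12:15, 15:45-21:15.
Maria ∩ Gabriel ∩ Kavya: 11:00-12:15, 15:45-20:15, 20:30-21:15.
Maria ∩ Gabriel ∩ Kavya ∩ Sven: 11:00-12:15, 15:45-20:15, 20:30-21:15.
Maria ∩ Gabriel ∩ Kavya ∩ Sven ∩ Uma: 11:00-12:15, 15:45-19:30.
Maria ∩ Gabriel ∩ Kavya ∩ Sven ∩ Uma ∩ Alice: 11:00-12:15, 15:45-19:30.
The longest is 15:45-19:30 at 225 minutes.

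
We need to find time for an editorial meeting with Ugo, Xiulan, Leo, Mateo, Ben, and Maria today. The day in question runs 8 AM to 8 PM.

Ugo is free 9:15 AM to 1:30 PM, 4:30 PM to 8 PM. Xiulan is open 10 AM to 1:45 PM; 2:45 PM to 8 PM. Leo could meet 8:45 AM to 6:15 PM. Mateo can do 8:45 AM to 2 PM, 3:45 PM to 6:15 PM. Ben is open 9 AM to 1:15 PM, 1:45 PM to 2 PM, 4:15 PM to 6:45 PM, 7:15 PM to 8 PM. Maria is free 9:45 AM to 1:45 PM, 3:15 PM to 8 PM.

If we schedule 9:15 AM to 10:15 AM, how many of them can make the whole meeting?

Ugo, Leo, Mateo, and Ben can make the full 09:15-10:15 slot — that's 4.

4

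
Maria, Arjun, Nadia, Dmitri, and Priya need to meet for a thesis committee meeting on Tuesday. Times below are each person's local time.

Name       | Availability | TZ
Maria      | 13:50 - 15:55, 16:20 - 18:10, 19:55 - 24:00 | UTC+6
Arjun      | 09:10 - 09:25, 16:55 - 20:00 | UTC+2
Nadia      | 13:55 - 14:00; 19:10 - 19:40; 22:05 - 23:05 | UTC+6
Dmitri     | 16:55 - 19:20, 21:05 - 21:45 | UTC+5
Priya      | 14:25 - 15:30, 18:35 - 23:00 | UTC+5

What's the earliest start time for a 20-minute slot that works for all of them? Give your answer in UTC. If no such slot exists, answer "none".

16:05

Maria in UTC: 07:50-09:55, 10:20-12:10, 13:55-18:00 (subtract 6h to convert from UTC+6).
Arjun in UTC: 07:10-07:25, 14:55-18:00 (subtract 2h to convert from UTC+2).
Nadia in UTC: 07:55-08:00, 13:10-13:40, 16:05-17:05 (subtract 6h to convert from UTC+6).
Dmitri in UTC: 11:55-14:20, 16:05-16:45 (subtract 5h to convert from UTC+5).
Priya in UTC: 09:25-10:30, 13:35-18:00 (subtract 5h to convert from UTC+5).
Maria ∩ Arjun: 14:55-18:00.
Maria ∩ Arjun ∩ Nadia: 16:05-17:05.
Maria ∩ Arjun ∩ Nadia ∩ Dmitri: 16:05-16:45.
Maria ∩ Arjun ∩ Nadia ∩ Dmitri ∩ Priya: 16:05-16:45.
The first common window of at least 20 minutes is 16:05-16:45, so the earliest start is 16:05.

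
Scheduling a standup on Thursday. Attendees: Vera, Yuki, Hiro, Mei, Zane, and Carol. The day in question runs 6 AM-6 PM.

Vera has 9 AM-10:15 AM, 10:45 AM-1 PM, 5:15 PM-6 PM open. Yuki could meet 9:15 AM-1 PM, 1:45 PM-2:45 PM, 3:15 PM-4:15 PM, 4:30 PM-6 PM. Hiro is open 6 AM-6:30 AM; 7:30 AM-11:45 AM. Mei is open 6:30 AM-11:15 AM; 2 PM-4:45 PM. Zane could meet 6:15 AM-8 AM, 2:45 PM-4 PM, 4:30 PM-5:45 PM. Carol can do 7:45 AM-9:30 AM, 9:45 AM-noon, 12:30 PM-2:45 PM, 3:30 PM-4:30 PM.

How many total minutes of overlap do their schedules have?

Vera ∩ Yuki: 09:15-10:15, 10:45-13:00, 17:15-18:00.
Vera ∩ Yuki ∩ Hiro: 09:15-10:15, 10:45-11:45.
Vera ∩ Yuki ∩ Hiro ∩ Mei: 09:15-10:15, 10:45-11:15.
Vera ∩ Yuki ∩ Hiro ∩ Mei ∩ Zane: ∅.
Vera ∩ Yuki ∩ Hiro ∩ Mei ∩ Zane ∩ Carol: ∅.
There is no time when everyone is free.
There is no common window, so the total is 0 minutes.

0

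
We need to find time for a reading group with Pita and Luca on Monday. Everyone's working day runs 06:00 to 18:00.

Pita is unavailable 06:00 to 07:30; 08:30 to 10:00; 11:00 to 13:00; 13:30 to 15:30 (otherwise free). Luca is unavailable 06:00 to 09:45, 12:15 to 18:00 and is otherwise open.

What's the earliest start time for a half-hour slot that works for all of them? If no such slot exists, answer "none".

10:00

Pita free: 07:30-08:30, 10:00-11:00, 13:00-13:30, 15:30-18:00 (invert busy blocks within the working day).
Luca free: 09:45-12:15 (invert busy blocks within the working day).
Pita ∩ Luca: 10:00-11:00.
The first common window of at least 30 minutes is 10:00-11:00, so the earliest start is 10:00.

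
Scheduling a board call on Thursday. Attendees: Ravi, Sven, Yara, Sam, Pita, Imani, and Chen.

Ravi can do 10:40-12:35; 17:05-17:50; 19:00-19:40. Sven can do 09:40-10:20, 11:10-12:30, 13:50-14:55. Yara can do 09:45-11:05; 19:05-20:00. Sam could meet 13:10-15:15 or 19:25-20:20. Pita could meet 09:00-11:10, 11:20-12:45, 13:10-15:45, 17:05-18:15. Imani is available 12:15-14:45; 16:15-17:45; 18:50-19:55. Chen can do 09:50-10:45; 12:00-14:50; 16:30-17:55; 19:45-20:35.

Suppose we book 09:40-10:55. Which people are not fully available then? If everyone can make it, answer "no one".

Chen, Imani, Ravi, Sam, Sven, Yara

Ravi: not fully free for 09:40-10:55. Sven: not fully free for 09:40-10:55. Yara: not fully free for 09:40-10:55. Sam: not fully free for 09:40-10:55. Pita: free for 09:40-10:55. Imani: not fully free for 09:40-10:55. Chen: not fully free for 09:40-10:55.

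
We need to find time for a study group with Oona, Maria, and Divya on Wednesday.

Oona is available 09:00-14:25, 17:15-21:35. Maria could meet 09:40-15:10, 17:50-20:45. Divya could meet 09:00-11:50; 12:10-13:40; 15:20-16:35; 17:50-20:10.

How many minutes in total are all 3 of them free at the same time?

Oona ∩ Maria: 09:40-14:25, 17:50-20:45.
Oona ∩ Maria ∩ Divya: 09:40-11:50, 12:10-13:40, 17:50-20:10.
So the common availability across everyone is 09:40-11:50, 12:10-13:40, 17:50-20:10.
Summing the common windows: 130 + 90 + 140 = 360 minutes.

360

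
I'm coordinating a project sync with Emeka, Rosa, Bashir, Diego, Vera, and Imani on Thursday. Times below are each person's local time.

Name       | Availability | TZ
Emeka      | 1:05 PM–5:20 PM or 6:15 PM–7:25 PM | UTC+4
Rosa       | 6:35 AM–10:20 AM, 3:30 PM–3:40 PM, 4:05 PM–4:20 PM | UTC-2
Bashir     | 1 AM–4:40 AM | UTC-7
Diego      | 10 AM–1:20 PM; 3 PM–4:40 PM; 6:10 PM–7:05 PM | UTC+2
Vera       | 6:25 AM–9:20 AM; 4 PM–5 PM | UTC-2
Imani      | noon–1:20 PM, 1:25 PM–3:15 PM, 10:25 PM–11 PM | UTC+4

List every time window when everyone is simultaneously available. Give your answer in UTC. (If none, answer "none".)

Emeka in UTC: 09:05-13:20, 14:15-15:25 (subtract 4h to convert from UTC+4).
Rosa in UTC: 08:35-12:20, 17:30-17:40, 18:05-18:20 (add 2h to convert from UTC-2).
Bashir in UTC: 08:00-11:40 (add 7h to convert from UTC-7).
Diego in UTC: 08:00-11:20, 13:00-14:40, 16:10-17:05 (subtract 2h to convert from UTC+2).
Vera in UTC: 08:25-11:20, 18:00-19:00 (add 2h to convert from UTC-2).
Imani in UTC: 08:00-09:20, 09:25-11:15, 18:25-19:00 (subtract 4h to convert from UTC+4).
Emeka ∩ Rosa: 09:05-12:20.
Emeka ∩ Rosa ∩ Bashir: 09:05-11:40.
Emeka ∩ Rosa ∩ Bashir ∩ Diego: 09:05-11:20.
Emeka ∩ Rosa ∩ Bashir ∩ Diego ∩ Vera: 09:05-11:20.
Emeka ∩ Rosa ∩ Bashir ∩ Diego ∩ Vera ∩ Imani: 09:05-09:20, 09:25-11:15.
Those are the intersection windows.

09:05-09:20, 09:25-11:15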